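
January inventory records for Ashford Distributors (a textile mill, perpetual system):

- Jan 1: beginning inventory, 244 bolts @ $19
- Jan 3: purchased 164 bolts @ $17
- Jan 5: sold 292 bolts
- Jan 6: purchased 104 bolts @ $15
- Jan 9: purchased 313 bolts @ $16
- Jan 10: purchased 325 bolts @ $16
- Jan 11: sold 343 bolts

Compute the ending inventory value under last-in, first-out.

Jan 5, 292 sold [LIFO — newest first]: 164 @ $17 + 128 @ $19 = $5,220
Jan 11, 343 sold [LIFO — newest first]: 325 @ $16 + 18 @ $16 = $5,488
Total COGS = $5,220 + $5,488 = $10,708
Ending inventory: 116 @ $19 + 104 @ $15 + 295 @ $16 = $8,484

Ending inventory = $8,484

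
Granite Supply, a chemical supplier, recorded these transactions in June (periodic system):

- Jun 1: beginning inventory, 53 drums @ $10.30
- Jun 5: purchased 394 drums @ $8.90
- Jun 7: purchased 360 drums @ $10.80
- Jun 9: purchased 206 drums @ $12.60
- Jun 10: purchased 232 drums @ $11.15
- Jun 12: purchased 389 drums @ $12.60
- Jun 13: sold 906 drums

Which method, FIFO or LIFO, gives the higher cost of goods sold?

LIFO

FIFO COGS: 53 @ $10.30 + 394 @ $8.90 + 360 @ $10.80 + 99 @ $12.60 = $9,187.90
LIFO COGS: 389 @ $12.60 + 232 @ $11.15 + 206 @ $12.60 + 79 @ $10.80 = $10,937.00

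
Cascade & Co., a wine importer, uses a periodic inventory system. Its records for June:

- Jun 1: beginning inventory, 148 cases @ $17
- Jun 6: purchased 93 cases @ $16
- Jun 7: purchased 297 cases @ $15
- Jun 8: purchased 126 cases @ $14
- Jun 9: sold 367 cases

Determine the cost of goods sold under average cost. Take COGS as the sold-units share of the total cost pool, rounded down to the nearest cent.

Jun 9, sell 367: 367/664 × $10,223.00 → $5,650.36
Ending inventory (cost pool remaining) = $4,572.64
Check: goods available $10,223.00 = COGS $5,650.36 + ending $4,572.64

COGS = $5,650.36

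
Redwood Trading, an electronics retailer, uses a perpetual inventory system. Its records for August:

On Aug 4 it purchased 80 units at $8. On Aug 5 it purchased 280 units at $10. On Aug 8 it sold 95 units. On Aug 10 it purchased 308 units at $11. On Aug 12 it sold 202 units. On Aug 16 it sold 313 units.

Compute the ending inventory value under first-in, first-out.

Aug 8, 95 sold [FIFO — oldest first]: 80 @ $8 + 15 @ $10 = $790
Aug 12, 202 sold [FIFO — oldest first]: 202 @ $10 = $2,020
Aug 16, 313 sold [FIFO — oldest first]: 63 @ $10 + 250 @ $11 = $3,380
Total COGS = $790 + $2,020 + $3,380 = $6,190
Ending inventory: 58 @ $11 = $638
Check: goods available $6,828 = COGS $6,190 + ending $638

Ending inventory = $638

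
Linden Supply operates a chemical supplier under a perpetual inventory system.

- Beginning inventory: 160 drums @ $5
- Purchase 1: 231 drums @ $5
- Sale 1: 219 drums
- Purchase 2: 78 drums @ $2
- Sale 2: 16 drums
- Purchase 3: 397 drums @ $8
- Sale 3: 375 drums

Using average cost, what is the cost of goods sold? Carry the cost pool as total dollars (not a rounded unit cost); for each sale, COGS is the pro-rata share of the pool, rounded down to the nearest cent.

After Beginning: 160 on hand, pool $800.00 (≈ $5.0000 each)
After Purchase 1: 391 on hand, pool $1,955.00 (≈ $5.0000 each)
Sale 1, sell 219: 219/391 × $1,955.00 → $1,095.00
After Purchase 2: 250 on hand, pool $1,016.00 (≈ $4.0640 each)
Sale 2, sell 16: 16/250 × $1,016.00 → $65.02
After Purchase 3: 631 on hand, pool $4,126.98 (≈ $6.5404 each)
Sale 3, sell 375: 375/631 × $4,126.98 → $2,452.64
Total COGS = $1,095.00 + $65.02 + $2,452.64 = $3,612.66
Ending inventory (cost pool remaining) = $1,674.34

COGS = $3,612.66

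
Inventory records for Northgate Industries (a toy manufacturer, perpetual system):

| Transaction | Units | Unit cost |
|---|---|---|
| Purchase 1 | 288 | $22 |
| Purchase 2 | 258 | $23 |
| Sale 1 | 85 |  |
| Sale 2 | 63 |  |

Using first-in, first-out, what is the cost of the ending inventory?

Sale 1 (85) [FIFO — oldest first]: 85 @ $22 = $1,870
Sale 2 (63) [FIFO — oldest first]: 63 @ $22 = $1,386
Total COGS = $1,870 + $1,386 = $3,256
Ending inventory: 140 @ $22 + 258 @ $23 = $9,014
Check: goods available $12,270 = COGS $3,256 + ending $9,014

Ending inventory = $9,014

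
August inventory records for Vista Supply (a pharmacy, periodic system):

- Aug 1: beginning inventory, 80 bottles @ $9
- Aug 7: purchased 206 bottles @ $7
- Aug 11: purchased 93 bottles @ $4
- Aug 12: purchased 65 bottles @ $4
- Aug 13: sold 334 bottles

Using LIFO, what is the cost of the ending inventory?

Ending inventory = $930

Aug 13, 334 sold [LIFO — newest first]: 65 @ $4 + 93 @ $4 + 176 @ $7 = $1,864
Ending inventory: 80 @ $9 + 30 @ $7 = $930
Check: goods available $2,794 = COGS $1,864 + ending $930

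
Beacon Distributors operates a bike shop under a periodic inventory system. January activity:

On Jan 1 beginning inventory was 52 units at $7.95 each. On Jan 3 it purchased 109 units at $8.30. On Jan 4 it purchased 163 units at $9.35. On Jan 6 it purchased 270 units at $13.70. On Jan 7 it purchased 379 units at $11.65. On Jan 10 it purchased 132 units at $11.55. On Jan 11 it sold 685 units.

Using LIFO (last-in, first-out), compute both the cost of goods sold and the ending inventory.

Jan 11, 685 sold [LIFO — newest first]: 132 @ $11.55 + 379 @ $11.65 + 174 @ $13.70 = $8,323.75
Ending inventory: 52 @ $7.95 + 109 @ $8.30 + 163 @ $9.35 + 96 @ $13.70 = $4,157.35

COGS = $8,323.75; ending inventory = $4,157.35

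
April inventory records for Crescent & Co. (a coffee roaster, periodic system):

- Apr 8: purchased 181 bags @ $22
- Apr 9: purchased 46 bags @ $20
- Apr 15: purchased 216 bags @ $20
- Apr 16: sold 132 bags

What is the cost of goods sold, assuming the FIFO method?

Apr 16, 132 sold [FIFO — oldest first]: 132 @ $22 = $2,904
Ending inventory: 49 @ $22 + 46 @ $20 + 216 @ $20 = $6,318

COGS = $2,904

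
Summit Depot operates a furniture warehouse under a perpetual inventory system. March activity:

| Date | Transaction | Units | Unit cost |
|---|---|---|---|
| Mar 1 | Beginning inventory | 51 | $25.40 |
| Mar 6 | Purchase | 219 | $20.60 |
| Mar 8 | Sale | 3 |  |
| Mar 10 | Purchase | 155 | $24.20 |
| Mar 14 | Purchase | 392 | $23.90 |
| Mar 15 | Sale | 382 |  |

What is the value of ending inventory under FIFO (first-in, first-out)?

Ending inventory = $10,336.80

Mar 8, 3 sold [FIFO — oldest first]: 3 @ $25.40 = $76.20
Mar 15, 382 sold [FIFO — oldest first]: 48 @ $25.40 + 219 @ $20.60 + 115 @ $24.20 = $8,513.60
Total COGS = $76.20 + $8,513.60 = $8,589.80
Ending inventory: 40 @ $24.20 + 392 @ $23.90 = $10,336.80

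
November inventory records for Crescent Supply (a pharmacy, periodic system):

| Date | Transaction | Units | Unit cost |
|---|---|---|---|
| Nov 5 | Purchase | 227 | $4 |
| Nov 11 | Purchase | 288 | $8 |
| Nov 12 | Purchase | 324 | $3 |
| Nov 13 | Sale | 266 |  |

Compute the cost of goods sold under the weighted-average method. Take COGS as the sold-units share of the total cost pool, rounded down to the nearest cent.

COGS = $1,326.51

Nov 13, sell 266: 266/839 × $4,184.00 → $1,326.51
Ending inventory (cost pool remaining) = $2,857.49
Check: goods available $4,184.00 = COGS $1,326.51 + ending $2,857.49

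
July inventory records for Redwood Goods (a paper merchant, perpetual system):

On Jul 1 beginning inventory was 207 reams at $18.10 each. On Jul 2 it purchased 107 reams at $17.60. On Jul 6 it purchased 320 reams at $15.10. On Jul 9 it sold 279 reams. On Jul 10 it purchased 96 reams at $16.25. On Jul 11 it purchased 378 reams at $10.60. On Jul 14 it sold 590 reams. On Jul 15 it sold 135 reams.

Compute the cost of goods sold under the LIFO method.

Jul 9, 279 sold [LIFO — newest first]: 279 @ $15.10 = $4,212.90
Jul 14, 590 sold [LIFO — newest first]: 378 @ $10.60 + 96 @ $16.25 + 41 @ $15.10 + 75 @ $17.60 = $7,505.90
Jul 15, 135 sold [LIFO — newest first]: 32 @ $17.60 + 103 @ $18.10 = $2,427.50
Total COGS = $4,212.90 + $7,505.90 + $2,427.50 = $14,146.30
Ending inventory: 104 @ $18.10 = $1,882.40
Check: goods available $16,028.70 = COGS $14,146.30 + ending $1,882.40

COGS = $14,146.30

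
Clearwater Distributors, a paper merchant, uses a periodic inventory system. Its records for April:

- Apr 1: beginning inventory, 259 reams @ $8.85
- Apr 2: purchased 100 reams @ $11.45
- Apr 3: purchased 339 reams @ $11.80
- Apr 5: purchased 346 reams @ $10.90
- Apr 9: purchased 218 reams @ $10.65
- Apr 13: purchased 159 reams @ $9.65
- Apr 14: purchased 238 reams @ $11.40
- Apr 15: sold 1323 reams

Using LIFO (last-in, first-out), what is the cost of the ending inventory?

Ending inventory = $3,173.80

Apr 15, 1323 sold [LIFO — newest first]: 238 @ $11.40 + 159 @ $9.65 + 218 @ $10.65 + 346 @ $10.90 + 339 @ $11.80 + 23 @ $11.45 = $14,604.20
Ending inventory: 259 @ $8.85 + 77 @ $11.45 = $3,173.80
Check: goods available $17,778.00 = COGS $14,604.20 + ending $3,173.80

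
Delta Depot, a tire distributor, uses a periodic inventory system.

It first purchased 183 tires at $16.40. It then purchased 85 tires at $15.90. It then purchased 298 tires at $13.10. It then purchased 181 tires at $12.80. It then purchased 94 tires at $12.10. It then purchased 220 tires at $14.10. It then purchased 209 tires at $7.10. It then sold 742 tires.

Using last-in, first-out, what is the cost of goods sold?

COGS = $8,537.90

Sale 1 (742) [LIFO — newest first]: 209 @ $7.10 + 220 @ $14.10 + 94 @ $12.10 + 181 @ $12.80 + 38 @ $13.10 = $8,537.90
Ending inventory: 183 @ $16.40 + 85 @ $15.90 + 260 @ $13.10 = $7,758.70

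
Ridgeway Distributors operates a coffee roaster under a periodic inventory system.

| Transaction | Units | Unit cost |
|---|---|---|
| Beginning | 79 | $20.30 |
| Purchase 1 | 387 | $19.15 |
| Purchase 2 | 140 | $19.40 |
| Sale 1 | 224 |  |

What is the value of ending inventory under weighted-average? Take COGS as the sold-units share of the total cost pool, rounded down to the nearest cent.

Ending inventory = $7,394.64

Sale 1, sell 224: 224/606 × $11,730.75 → $4,336.11
Ending inventory (cost pool remaining) = $7,394.64
Check: goods available $11,730.75 = COGS $4,336.11 + ending $7,394.64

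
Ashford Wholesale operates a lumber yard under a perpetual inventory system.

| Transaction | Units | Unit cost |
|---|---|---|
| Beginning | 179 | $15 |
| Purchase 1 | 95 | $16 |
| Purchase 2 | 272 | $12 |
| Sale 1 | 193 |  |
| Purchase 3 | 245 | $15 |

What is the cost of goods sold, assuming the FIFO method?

COGS = $2,909

Sale 1 (193) [FIFO — oldest first]: 179 @ $15 + 14 @ $16 = $2,909
Ending inventory: 81 @ $16 + 272 @ $12 + 245 @ $15 = $8,235
Check: goods available $11,144 = COGS $2,909 + ending $8,235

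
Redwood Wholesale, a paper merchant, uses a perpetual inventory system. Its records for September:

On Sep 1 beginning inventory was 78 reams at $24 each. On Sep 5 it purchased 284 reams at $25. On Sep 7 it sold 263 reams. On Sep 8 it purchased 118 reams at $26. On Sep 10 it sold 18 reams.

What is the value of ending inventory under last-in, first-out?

Ending inventory = $4,997

Sep 7, 263 sold [LIFO — newest first]: 263 @ $25 = $6,575
Sep 10, 18 sold [LIFO — newest first]: 18 @ $26 = $468
Total COGS = $6,575 + $468 = $7,043
Ending inventory: 78 @ $24 + 21 @ $25 + 100 @ $26 = $4,997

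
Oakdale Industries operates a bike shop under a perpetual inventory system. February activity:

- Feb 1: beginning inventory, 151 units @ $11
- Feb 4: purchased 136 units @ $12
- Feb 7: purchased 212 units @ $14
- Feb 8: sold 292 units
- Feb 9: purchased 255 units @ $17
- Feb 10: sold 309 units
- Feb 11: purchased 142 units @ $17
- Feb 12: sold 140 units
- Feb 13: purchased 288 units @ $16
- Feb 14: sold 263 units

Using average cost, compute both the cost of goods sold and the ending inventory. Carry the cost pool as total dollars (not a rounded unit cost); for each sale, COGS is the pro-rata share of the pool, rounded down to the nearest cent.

After Feb 1: 151 on hand, pool $1,661.00 (≈ $11.0000 each)
After Feb 4: 287 on hand, pool $3,293.00 (≈ $11.4739 each)
After Feb 7: 499 on hand, pool $6,261.00 (≈ $12.5471 each)
Feb 8, sell 292: 292/499 × $6,261.00 → $3,663.75
After Feb 9: 462 on hand, pool $6,932.25 (≈ $15.0049 each)
Feb 10, sell 309: 309/462 × $6,932.25 → $4,636.50
After Feb 11: 295 on hand, pool $4,709.75 (≈ $15.9653 each)
Feb 12, sell 140: 140/295 × $4,709.75 → $2,235.13
After Feb 13: 443 on hand, pool $7,082.62 (≈ $15.9879 each)
Feb 14, sell 263: 263/443 × $7,082.62 → $4,204.80
Total COGS = $3,663.75 + $4,636.50 + $2,235.13 + $4,204.80 = $14,740.18
Ending inventory (cost pool remaining) = $2,877.82

COGS = $14,740.18; ending inventory = $2,877.82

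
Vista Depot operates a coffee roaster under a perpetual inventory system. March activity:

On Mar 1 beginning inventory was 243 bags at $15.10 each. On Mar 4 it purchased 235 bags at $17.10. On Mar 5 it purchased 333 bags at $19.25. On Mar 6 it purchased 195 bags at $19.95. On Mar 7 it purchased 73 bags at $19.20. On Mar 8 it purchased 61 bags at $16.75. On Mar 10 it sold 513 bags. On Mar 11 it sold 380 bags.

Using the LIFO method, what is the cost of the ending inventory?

Ending inventory = $3,737.70

Mar 10, 513 sold [LIFO — newest first]: 61 @ $16.75 + 73 @ $19.20 + 195 @ $19.95 + 184 @ $19.25 = $9,855.60
Mar 11, 380 sold [LIFO — newest first]: 149 @ $19.25 + 231 @ $17.10 = $6,818.35
Total COGS = $9,855.60 + $6,818.35 = $16,673.95
Ending inventory: 243 @ $15.10 + 4 @ $17.10 = $3,737.70
Check: goods available $20,411.65 = COGS $16,673.95 + ending $3,737.70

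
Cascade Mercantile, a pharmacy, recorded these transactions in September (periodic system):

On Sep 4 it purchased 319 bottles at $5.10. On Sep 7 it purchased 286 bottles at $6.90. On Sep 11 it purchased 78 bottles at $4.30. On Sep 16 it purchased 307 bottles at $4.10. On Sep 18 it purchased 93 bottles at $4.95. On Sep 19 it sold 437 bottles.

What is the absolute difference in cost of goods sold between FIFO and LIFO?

FIFO COGS: 319 @ $5.10 + 118 @ $6.90 = $2,441.10
LIFO COGS: 93 @ $4.95 + 307 @ $4.10 + 37 @ $4.30 = $1,878.15
Difference = |$2,441.10 − $1,878.15| = $562.95

$562.95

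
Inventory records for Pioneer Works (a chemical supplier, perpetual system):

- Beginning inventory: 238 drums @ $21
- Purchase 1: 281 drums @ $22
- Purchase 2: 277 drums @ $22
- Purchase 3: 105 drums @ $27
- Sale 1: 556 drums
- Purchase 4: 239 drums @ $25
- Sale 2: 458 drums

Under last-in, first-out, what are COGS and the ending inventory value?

Sale 1 (556) [LIFO — newest first]: 105 @ $27 + 277 @ $22 + 174 @ $22 = $12,757
Sale 2 (458) [LIFO — newest first]: 239 @ $25 + 107 @ $22 + 112 @ $21 = $10,681
Total COGS = $12,757 + $10,681 = $23,438
Ending inventory: 126 @ $21 = $2,646
Check: goods available $26,084 = COGS $23,438 + ending $2,646

COGS = $23,438; ending inventory = $2,646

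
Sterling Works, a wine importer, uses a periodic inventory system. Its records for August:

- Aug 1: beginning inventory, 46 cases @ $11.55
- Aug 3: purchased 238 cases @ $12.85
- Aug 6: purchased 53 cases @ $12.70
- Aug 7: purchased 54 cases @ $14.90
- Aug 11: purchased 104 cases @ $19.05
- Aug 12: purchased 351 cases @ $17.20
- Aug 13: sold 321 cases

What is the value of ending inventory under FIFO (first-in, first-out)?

Ending inventory = $9,026.20

Aug 13, 321 sold [FIFO — oldest first]: 46 @ $11.55 + 238 @ $12.85 + 37 @ $12.70 = $4,059.50
Ending inventory: 16 @ $12.70 + 54 @ $14.90 + 104 @ $19.05 + 351 @ $17.20 = $9,026.20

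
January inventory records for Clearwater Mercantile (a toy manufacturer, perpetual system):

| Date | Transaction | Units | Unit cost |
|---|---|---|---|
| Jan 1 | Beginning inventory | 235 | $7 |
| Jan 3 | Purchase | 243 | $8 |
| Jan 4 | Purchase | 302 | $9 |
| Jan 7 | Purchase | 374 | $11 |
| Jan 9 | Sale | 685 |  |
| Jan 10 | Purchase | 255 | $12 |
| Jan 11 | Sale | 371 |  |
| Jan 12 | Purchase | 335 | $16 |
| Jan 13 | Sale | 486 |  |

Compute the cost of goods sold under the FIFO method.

COGS = $15,609

Jan 9, 685 sold [FIFO — oldest first]: 235 @ $7 + 243 @ $8 + 207 @ $9 = $5,452
Jan 11, 371 sold [FIFO — oldest first]: 95 @ $9 + 276 @ $11 = $3,891
Jan 13, 486 sold [FIFO — oldest first]: 98 @ $11 + 255 @ $12 + 133 @ $16 = $6,266
Total COGS = $5,452 + $3,891 + $6,266 = $15,609
Ending inventory: 202 @ $16 = $3,232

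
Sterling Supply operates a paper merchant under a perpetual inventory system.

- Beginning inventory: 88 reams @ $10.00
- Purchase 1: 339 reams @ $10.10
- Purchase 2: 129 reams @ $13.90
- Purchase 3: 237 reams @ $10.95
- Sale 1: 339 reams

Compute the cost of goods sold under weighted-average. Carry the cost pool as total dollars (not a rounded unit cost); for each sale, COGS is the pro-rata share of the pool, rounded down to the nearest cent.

After Beginning: 88 on hand, pool $880.00 (≈ $10.0000 each)
After Purchase 1: 427 on hand, pool $4,303.90 (≈ $10.0794 each)
After Purchase 2: 556 on hand, pool $6,097.00 (≈ $10.9658 each)
After Purchase 3: 793 on hand, pool $8,692.15 (≈ $10.9611 each)
Sale 1, sell 339: 339/793 × $8,692.15 → $3,715.81
Ending inventory (cost pool remaining) = $4,976.34

COGS = $3,715.81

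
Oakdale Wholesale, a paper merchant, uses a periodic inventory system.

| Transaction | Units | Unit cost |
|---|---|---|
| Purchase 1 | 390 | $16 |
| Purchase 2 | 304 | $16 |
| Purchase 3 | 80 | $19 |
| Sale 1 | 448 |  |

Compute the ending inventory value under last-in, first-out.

Sale 1 (448) [LIFO — newest first]: 80 @ $19 + 304 @ $16 + 64 @ $16 = $7,408
Ending inventory: 326 @ $16 = $5,216
Check: goods available $12,624 = COGS $7,408 + ending $5,216

Ending inventory = $5,216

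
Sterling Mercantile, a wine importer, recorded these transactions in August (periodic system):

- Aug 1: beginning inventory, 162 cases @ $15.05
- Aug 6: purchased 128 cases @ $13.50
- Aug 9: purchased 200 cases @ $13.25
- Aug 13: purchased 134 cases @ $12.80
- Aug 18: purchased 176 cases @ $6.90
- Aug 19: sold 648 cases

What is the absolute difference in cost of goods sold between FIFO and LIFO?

FIFO COGS: 162 @ $15.05 + 128 @ $13.50 + 200 @ $13.25 + 134 @ $12.80 + 24 @ $6.90 = $8,696.90
LIFO COGS: 176 @ $6.90 + 134 @ $12.80 + 200 @ $13.25 + 128 @ $13.50 + 10 @ $15.05 = $7,458.10
Difference = |$8,696.90 − $7,458.10| = $1,238.80

$1,238.80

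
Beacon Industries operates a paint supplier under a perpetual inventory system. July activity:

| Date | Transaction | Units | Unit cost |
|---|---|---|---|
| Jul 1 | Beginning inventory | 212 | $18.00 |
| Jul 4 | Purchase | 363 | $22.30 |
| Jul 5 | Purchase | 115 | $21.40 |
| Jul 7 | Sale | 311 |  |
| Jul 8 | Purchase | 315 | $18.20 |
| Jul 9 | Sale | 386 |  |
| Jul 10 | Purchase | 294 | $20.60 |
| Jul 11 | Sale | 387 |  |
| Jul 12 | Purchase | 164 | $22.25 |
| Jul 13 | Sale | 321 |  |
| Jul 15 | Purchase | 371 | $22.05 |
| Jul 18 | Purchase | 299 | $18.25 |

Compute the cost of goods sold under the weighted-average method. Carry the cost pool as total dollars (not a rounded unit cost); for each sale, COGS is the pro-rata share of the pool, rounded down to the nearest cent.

COGS = $28,590.32

After Jul 1: 212 on hand, pool $3,816.00 (≈ $18.0000 each)
After Jul 4: 575 on hand, pool $11,910.90 (≈ $20.7146 each)
After Jul 5: 690 on hand, pool $14,371.90 (≈ $20.8288 each)
Jul 7, sell 311: 311/690 × $14,371.90 → $6,477.76
After Jul 8: 694 on hand, pool $13,627.14 (≈ $19.6356 each)
Jul 9, sell 386: 386/694 × $13,627.14 → $7,579.36
After Jul 10: 602 on hand, pool $12,104.18 (≈ $20.1066 each)
Jul 11, sell 387: 387/602 × $12,104.18 → $7,781.25
After Jul 12: 379 on hand, pool $7,971.93 (≈ $21.0341 each)
Jul 13, sell 321: 321/379 × $7,971.93 → $6,751.95
After Jul 15: 429 on hand, pool $9,400.53 (≈ $21.9127 each)
After Jul 18: 728 on hand, pool $14,857.28 (≈ $20.4084 each)
Total COGS = $6,477.76 + $7,579.36 + $7,781.25 + $6,751.95 = $28,590.32
Ending inventory (cost pool remaining) = $14,857.28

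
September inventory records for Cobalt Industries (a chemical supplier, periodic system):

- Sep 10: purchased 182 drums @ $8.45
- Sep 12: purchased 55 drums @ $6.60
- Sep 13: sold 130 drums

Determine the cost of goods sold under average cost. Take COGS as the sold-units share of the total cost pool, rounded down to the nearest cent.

COGS = $1,042.68

Sep 13, sell 130: 130/237 × $1,900.90 → $1,042.68
Ending inventory (cost pool remaining) = $858.22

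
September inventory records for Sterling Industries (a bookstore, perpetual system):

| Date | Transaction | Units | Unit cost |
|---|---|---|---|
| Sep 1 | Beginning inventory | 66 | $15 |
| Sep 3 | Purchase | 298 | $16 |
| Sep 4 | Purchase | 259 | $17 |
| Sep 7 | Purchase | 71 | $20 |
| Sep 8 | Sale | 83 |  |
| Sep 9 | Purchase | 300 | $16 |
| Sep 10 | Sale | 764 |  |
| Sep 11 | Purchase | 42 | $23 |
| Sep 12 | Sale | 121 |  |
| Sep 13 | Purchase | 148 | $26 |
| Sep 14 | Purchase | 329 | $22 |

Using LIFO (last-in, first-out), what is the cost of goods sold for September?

Sep 8, 83 sold [LIFO — newest first]: 71 @ $20 + 12 @ $17 = $1,624
Sep 10, 764 sold [LIFO — newest first]: 300 @ $16 + 247 @ $17 + 217 @ $16 = $12,471
Sep 12, 121 sold [LIFO — newest first]: 42 @ $23 + 79 @ $16 = $2,230
Total COGS = $1,624 + $12,471 + $2,230 = $16,325
Ending inventory: 66 @ $15 + 2 @ $16 + 148 @ $26 + 329 @ $22 = $12,108

COGS = $16,325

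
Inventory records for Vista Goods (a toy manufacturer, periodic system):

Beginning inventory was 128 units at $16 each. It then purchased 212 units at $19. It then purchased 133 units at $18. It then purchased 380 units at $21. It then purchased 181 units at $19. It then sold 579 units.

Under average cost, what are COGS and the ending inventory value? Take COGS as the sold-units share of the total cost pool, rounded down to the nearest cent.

COGS = $11,137.07; ending inventory = $8,751.93

Sale 1, sell 579: 579/1034 × $19,889.00 → $11,137.07
Ending inventory (cost pool remaining) = $8,751.93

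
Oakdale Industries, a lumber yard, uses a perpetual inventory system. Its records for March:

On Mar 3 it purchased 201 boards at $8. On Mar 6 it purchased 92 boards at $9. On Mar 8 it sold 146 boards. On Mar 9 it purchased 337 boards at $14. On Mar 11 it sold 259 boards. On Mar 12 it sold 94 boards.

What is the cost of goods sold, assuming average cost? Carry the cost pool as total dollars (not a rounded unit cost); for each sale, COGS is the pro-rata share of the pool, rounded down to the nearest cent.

After Mar 3: 201 on hand, pool $1,608.00 (≈ $8.0000 each)
After Mar 6: 293 on hand, pool $2,436.00 (≈ $8.3140 each)
Mar 8, sell 146: 146/293 × $2,436.00 → $1,213.84
After Mar 9: 484 on hand, pool $5,940.16 (≈ $12.2731 each)
Mar 11, sell 259: 259/484 × $5,940.16 → $3,178.72
Mar 12, sell 94: 94/225 × $2,761.44 → $1,153.66
Total COGS = $1,213.84 + $3,178.72 + $1,153.66 = $5,546.22
Ending inventory (cost pool remaining) = $1,607.78

COGS = $5,546.22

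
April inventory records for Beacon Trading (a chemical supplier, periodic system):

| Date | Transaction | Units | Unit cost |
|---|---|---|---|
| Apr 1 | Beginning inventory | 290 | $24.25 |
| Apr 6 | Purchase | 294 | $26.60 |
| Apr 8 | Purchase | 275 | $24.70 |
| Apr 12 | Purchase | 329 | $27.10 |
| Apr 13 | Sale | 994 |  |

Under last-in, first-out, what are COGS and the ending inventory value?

COGS = $25,856.80; ending inventory = $4,704.50

Apr 13, 994 sold [LIFO — newest first]: 329 @ $27.10 + 275 @ $24.70 + 294 @ $26.60 + 96 @ $24.25 = $25,856.80
Ending inventory: 194 @ $24.25 = $4,704.50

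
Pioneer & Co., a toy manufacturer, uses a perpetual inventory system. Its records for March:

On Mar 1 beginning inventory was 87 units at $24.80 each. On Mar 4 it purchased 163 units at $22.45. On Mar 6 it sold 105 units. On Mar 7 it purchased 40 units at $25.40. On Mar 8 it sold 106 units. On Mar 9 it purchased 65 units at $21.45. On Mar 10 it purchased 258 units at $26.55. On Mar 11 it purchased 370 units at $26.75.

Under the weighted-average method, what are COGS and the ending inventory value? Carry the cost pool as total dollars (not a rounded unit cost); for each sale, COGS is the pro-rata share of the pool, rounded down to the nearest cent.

After Mar 1: 87 on hand, pool $2,157.60 (≈ $24.8000 each)
After Mar 4: 250 on hand, pool $5,816.95 (≈ $23.2678 each)
Mar 6, sell 105: 105/250 × $5,816.95 → $2,443.11
After Mar 7: 185 on hand, pool $4,389.84 (≈ $23.7289 each)
Mar 8, sell 106: 106/185 × $4,389.84 → $2,515.25
After Mar 9: 144 on hand, pool $3,268.84 (≈ $22.7003 each)
After Mar 10: 402 on hand, pool $10,118.74 (≈ $25.1710 each)
After Mar 11: 772 on hand, pool $20,016.24 (≈ $25.9278 each)
Total COGS = $2,443.11 + $2,515.25 = $4,958.36
Ending inventory (cost pool remaining) = $20,016.24
Check: goods available $24,974.60 = COGS $4,958.36 + ending $20,016.24

COGS = $4,958.36; ending inventory = $20,016.24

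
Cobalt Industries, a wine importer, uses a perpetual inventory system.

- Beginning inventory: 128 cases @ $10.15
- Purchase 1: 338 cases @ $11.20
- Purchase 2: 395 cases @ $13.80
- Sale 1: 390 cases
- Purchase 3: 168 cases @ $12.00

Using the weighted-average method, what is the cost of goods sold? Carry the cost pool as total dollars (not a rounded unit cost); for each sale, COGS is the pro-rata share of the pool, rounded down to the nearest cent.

After Beginning: 128 on hand, pool $1,299.20 (≈ $10.1500 each)
After Purchase 1: 466 on hand, pool $5,084.80 (≈ $10.9116 each)
After Purchase 2: 861 on hand, pool $10,535.80 (≈ $12.2367 each)
Sale 1, sell 390: 390/861 × $10,535.80 → $4,772.31
After Purchase 3: 639 on hand, pool $7,779.49 (≈ $12.1745 each)
Ending inventory (cost pool remaining) = $7,779.49
Check: goods available $12,551.80 = COGS $4,772.31 + ending $7,779.49

COGS = $4,772.31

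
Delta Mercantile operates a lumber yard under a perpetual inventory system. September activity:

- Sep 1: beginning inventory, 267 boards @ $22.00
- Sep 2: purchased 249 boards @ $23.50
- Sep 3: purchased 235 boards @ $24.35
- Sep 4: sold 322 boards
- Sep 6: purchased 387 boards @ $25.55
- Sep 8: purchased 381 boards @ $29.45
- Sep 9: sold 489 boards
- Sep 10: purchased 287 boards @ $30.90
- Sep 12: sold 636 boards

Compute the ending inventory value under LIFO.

Sep 4, 322 sold [LIFO — newest first]: 235 @ $24.35 + 87 @ $23.50 = $7,766.75
Sep 9, 489 sold [LIFO — newest first]: 381 @ $29.45 + 108 @ $25.55 = $13,979.85
Sep 12, 636 sold [LIFO — newest first]: 287 @ $30.90 + 279 @ $25.55 + 70 @ $23.50 = $17,641.75
Total COGS = $7,766.75 + $13,979.85 + $17,641.75 = $39,388.35
Ending inventory: 267 @ $22.00 + 92 @ $23.50 = $8,036.00

Ending inventory = $8,036.00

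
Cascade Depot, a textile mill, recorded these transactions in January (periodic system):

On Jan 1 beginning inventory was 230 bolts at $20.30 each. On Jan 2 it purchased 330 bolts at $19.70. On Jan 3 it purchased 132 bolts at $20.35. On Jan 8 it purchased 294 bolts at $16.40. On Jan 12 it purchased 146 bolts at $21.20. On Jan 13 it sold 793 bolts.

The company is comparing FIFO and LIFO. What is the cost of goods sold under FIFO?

COGS = $15,512.60

FIFO COGS: 230 @ $20.30 + 330 @ $19.70 + 132 @ $20.35 + 101 @ $16.40 = $15,512.60
LIFO COGS: 146 @ $21.20 + 294 @ $16.40 + 132 @ $20.35 + 221 @ $19.70 = $14,956.70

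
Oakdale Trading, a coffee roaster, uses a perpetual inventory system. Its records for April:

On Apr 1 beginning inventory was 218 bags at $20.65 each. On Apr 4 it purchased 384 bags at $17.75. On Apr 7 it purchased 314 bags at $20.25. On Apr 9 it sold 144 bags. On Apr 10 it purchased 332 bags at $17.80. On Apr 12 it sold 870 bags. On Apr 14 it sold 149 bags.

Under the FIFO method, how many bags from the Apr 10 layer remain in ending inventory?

Apr 9, 144 sold [FIFO — oldest first]: 144 @ $20.65 = $2,973.60
Apr 12, 870 sold [FIFO — oldest first]: 74 @ $20.65 + 384 @ $17.75 + 314 @ $20.25 + 98 @ $17.80 = $16,447.00
Apr 14, 149 sold [FIFO — oldest first]: 149 @ $17.80 = $2,652.20
Total COGS = $2,973.60 + $16,447.00 + $2,652.20 = $22,072.80
Ending inventory: 85 @ $17.80 = $1,513.00

85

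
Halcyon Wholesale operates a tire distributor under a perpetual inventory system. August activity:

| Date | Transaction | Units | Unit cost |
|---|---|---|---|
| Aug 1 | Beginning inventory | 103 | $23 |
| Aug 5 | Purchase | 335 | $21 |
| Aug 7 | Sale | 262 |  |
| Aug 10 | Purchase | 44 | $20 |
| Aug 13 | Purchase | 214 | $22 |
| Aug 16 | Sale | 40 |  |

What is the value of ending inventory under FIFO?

Ending inventory = $8,444

Aug 7, 262 sold [FIFO — oldest first]: 103 @ $23 + 159 @ $21 = $5,708
Aug 16, 40 sold [FIFO — oldest first]: 40 @ $21 = $840
Total COGS = $5,708 + $840 = $6,548
Ending inventory: 136 @ $21 + 44 @ $20 + 214 @ $22 = $8,444
Check: goods available $14,992 = COGS $6,548 + ending $8,444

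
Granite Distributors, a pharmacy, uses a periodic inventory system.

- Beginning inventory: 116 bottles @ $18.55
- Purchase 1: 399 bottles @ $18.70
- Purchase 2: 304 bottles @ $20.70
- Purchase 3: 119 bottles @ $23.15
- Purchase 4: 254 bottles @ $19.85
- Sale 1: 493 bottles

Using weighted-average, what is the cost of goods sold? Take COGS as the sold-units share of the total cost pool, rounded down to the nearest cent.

COGS = $9,803.19

Sale 1, sell 493: 493/1192 × $23,702.65 → $9,803.19
Ending inventory (cost pool remaining) = $13,899.46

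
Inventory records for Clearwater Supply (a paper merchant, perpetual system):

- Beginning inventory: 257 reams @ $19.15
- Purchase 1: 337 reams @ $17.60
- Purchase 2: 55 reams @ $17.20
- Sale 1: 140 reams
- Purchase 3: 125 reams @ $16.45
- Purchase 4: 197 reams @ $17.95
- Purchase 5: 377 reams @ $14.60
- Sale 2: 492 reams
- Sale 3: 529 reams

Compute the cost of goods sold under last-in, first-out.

COGS = $19,314.30

Sale 1 (140) [LIFO — newest first]: 55 @ $17.20 + 85 @ $17.60 = $2,442.00
Sale 2 (492) [LIFO — newest first]: 377 @ $14.60 + 115 @ $17.95 = $7,568.45
Sale 3 (529) [LIFO — newest first]: 82 @ $17.95 + 125 @ $16.45 + 252 @ $17.60 + 70 @ $19.15 = $9,303.85
Total COGS = $2,442.00 + $7,568.45 + $9,303.85 = $19,314.30
Ending inventory: 187 @ $19.15 = $3,581.05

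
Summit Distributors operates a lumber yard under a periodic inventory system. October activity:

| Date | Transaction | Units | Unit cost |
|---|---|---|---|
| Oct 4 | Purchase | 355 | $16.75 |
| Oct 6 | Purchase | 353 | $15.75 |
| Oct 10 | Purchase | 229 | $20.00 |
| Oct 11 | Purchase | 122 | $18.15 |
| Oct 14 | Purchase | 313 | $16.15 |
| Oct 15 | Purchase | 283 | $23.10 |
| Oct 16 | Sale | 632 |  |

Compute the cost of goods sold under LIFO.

COGS = $12,245.65

Oct 16, 632 sold [LIFO — newest first]: 283 @ $23.10 + 313 @ $16.15 + 36 @ $18.15 = $12,245.65
Ending inventory: 355 @ $16.75 + 353 @ $15.75 + 229 @ $20.00 + 86 @ $18.15 = $17,646.90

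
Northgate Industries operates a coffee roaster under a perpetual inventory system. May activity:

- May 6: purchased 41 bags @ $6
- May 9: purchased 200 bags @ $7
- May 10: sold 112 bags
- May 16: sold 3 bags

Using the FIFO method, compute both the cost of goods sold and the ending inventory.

COGS = $764; ending inventory = $882

May 10, 112 sold [FIFO — oldest first]: 41 @ $6 + 71 @ $7 = $743
May 16, 3 sold [FIFO — oldest first]: 3 @ $7 = $21
Total COGS = $743 + $21 = $764
Ending inventory: 126 @ $7 = $882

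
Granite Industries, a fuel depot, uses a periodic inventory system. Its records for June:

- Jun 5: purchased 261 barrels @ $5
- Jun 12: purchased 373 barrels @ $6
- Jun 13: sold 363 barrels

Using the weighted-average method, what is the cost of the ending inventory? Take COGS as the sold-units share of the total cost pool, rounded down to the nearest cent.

Ending inventory = $1,514.44

Jun 13, sell 363: 363/634 × $3,543.00 → $2,028.56
Ending inventory (cost pool remaining) = $1,514.44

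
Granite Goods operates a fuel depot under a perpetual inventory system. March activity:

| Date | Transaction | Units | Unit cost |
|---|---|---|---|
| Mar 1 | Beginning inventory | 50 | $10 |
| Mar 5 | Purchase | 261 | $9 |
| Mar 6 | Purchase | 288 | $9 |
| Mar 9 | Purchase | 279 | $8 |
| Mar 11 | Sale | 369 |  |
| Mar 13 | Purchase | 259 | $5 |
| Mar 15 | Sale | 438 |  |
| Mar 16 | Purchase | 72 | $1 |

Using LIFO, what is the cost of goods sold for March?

Mar 11, 369 sold [LIFO — newest first]: 279 @ $8 + 90 @ $9 = $3,042
Mar 15, 438 sold [LIFO — newest first]: 259 @ $5 + 179 @ $9 = $2,906
Total COGS = $3,042 + $2,906 = $5,948
Ending inventory: 50 @ $10 + 261 @ $9 + 19 @ $9 + 72 @ $1 = $3,092
Check: goods available $9,040 = COGS $5,948 + ending $3,092

COGS = $5,948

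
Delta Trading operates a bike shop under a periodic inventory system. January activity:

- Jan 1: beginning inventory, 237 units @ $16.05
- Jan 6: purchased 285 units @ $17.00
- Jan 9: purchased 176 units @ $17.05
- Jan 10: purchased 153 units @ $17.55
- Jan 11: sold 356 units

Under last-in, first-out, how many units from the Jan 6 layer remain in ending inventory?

Jan 11, 356 sold [LIFO — newest first]: 153 @ $17.55 + 176 @ $17.05 + 27 @ $17.00 = $6,144.95
Ending inventory: 237 @ $16.05 + 258 @ $17.00 = $8,189.85

258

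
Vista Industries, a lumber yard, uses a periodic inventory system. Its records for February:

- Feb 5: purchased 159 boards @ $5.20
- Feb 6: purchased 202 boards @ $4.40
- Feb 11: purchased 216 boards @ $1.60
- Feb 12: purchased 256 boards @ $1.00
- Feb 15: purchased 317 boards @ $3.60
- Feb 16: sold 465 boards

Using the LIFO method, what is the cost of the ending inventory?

Ending inventory = $2,169.20

Feb 16, 465 sold [LIFO — newest first]: 317 @ $3.60 + 148 @ $1.00 = $1,289.20
Ending inventory: 159 @ $5.20 + 202 @ $4.40 + 216 @ $1.60 + 108 @ $1.00 = $2,169.20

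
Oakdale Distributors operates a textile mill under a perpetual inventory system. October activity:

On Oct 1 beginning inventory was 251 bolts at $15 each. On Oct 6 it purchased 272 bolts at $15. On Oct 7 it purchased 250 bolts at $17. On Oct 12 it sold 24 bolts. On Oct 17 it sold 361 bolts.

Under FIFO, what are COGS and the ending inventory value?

Oct 12, 24 sold [FIFO — oldest first]: 24 @ $15 = $360
Oct 17, 361 sold [FIFO — oldest first]: 227 @ $15 + 134 @ $15 = $5,415
Total COGS = $360 + $5,415 = $5,775
Ending inventory: 138 @ $15 + 250 @ $17 = $6,320
Check: goods available $12,095 = COGS $5,775 + ending $6,320

COGS = $5,775; ending inventory = $6,320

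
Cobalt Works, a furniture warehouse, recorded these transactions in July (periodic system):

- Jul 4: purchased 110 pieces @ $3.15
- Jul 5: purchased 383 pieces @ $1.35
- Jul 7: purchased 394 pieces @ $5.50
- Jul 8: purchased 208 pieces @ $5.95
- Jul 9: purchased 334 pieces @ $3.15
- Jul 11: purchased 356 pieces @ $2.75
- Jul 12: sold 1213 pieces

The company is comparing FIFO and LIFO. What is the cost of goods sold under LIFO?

COGS = $5,001.20

FIFO COGS: 110 @ $3.15 + 383 @ $1.35 + 394 @ $5.50 + 208 @ $5.95 + 118 @ $3.15 = $4,639.85
LIFO COGS: 356 @ $2.75 + 334 @ $3.15 + 208 @ $5.95 + 315 @ $5.50 = $5,001.20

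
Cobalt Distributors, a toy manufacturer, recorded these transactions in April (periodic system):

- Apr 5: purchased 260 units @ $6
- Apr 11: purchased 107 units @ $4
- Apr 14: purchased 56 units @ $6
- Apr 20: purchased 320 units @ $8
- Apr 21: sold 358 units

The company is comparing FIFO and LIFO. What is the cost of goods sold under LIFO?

FIFO COGS: 260 @ $6 + 98 @ $4 = $1,952
LIFO COGS: 320 @ $8 + 38 @ $6 = $2,788

COGS = $2,788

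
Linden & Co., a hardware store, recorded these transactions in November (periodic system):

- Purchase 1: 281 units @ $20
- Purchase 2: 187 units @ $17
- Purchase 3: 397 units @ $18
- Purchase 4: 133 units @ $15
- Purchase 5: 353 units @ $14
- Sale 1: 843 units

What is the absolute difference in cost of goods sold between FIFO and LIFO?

$2,186

FIFO COGS: 281 @ $20 + 187 @ $17 + 375 @ $18 = $15,549
LIFO COGS: 353 @ $14 + 133 @ $15 + 357 @ $18 = $13,363
Difference = |$15,549 − $13,363| = $2,186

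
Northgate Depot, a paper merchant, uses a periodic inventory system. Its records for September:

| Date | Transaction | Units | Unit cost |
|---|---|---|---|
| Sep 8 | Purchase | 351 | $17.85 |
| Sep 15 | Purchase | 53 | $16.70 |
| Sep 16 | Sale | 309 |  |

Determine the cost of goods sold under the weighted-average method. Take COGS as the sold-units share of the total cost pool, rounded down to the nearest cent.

COGS = $5,469.03

Sep 16, sell 309: 309/404 × $7,150.45 → $5,469.03
Ending inventory (cost pool remaining) = $1,681.42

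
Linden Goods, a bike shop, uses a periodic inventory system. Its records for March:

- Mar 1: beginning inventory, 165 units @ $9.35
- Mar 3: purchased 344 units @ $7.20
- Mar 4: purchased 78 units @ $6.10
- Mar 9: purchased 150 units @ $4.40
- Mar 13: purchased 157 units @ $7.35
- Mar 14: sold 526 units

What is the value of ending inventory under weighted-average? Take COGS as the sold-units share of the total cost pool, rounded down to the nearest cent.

Mar 14, sell 526: 526/894 × $6,309.30 → $3,712.18
Ending inventory (cost pool remaining) = $2,597.12

Ending inventory = $2,597.12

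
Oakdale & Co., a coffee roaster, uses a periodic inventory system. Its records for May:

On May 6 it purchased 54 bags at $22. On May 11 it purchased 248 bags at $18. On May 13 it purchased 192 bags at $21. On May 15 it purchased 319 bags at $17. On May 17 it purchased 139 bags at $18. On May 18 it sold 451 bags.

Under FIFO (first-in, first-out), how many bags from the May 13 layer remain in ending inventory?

May 18, 451 sold [FIFO — oldest first]: 54 @ $22 + 248 @ $18 + 149 @ $21 = $8,781
Ending inventory: 43 @ $21 + 319 @ $17 + 139 @ $18 = $8,828

43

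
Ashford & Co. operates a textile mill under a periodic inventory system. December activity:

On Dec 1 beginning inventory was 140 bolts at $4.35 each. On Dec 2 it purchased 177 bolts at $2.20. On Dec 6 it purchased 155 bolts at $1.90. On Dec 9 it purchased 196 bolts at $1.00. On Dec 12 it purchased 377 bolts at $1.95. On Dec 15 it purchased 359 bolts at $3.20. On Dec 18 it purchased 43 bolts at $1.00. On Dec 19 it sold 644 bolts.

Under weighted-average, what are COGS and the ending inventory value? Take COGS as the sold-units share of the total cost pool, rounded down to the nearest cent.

COGS = $1,520.25; ending inventory = $1,895.60

Dec 19, sell 644: 644/1447 × $3,415.85 → $1,520.25
Ending inventory (cost pool remaining) = $1,895.60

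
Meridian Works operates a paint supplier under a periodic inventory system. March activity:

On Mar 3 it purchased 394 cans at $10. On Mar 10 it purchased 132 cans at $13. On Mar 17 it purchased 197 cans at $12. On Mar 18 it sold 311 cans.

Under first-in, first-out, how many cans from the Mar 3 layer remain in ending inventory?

Mar 18, 311 sold [FIFO — oldest first]: 311 @ $10 = $3,110
Ending inventory: 83 @ $10 + 132 @ $13 + 197 @ $12 = $4,910
Check: goods available $8,020 = COGS $3,110 + ending $4,910

83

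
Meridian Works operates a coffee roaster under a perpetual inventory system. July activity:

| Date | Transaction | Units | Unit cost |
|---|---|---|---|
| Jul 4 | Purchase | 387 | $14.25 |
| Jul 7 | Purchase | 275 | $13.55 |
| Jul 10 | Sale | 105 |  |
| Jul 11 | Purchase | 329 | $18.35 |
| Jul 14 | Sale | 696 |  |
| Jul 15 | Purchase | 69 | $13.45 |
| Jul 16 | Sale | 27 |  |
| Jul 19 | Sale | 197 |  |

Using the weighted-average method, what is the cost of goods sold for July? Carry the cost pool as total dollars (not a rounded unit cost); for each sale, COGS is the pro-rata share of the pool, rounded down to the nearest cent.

COGS = $15,680.51

After Jul 4: 387 on hand, pool $5,514.75 (≈ $14.2500 each)
After Jul 7: 662 on hand, pool $9,241.00 (≈ $13.9592 each)
Jul 10, sell 105: 105/662 × $9,241.00 → $1,465.71
After Jul 11: 886 on hand, pool $13,812.44 (≈ $15.5897 each)
Jul 14, sell 696: 696/886 × $13,812.44 → $10,850.40
After Jul 15: 259 on hand, pool $3,890.09 (≈ $15.0197 each)
Jul 16, sell 27: 27/259 × $3,890.09 → $405.53
Jul 19, sell 197: 197/232 × $3,484.56 → $2,958.87
Total COGS = $1,465.71 + $10,850.40 + $405.53 + $2,958.87 = $15,680.51
Ending inventory (cost pool remaining) = $525.69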